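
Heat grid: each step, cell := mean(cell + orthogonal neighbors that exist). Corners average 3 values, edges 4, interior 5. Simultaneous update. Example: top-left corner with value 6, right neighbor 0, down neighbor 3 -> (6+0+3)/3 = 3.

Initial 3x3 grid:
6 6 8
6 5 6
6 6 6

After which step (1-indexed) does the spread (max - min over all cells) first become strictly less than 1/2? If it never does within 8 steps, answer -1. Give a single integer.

Answer: 3

Derivation:
Step 1: max=20/3, min=23/4, spread=11/12
Step 2: max=115/18, min=35/6, spread=5/9
Step 3: max=6749/1080, min=2113/360, spread=41/108
  -> spread < 1/2 first at step 3
Step 4: max=399883/64800, min=127511/21600, spread=347/1296
Step 5: max=23823101/3888000, min=7697617/1296000, spread=2921/15552
Step 6: max=1422255547/233280000, min=463830599/77760000, spread=24611/186624
Step 7: max=85058255309/13996800000, min=27920816353/4665600000, spread=207329/2239488
Step 8: max=5091608335723/839808000000, min=1679008663991/279936000000, spread=1746635/26873856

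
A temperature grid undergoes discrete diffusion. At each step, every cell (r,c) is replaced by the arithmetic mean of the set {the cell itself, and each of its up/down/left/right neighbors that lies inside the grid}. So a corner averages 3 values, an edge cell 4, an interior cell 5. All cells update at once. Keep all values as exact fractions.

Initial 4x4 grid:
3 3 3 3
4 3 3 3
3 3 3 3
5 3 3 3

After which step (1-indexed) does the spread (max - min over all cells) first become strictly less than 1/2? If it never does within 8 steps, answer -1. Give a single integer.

Step 1: max=15/4, min=3, spread=3/4
Step 2: max=131/36, min=3, spread=23/36
Step 3: max=745/216, min=3, spread=97/216
  -> spread < 1/2 first at step 3
Step 4: max=110351/32400, min=3009/1000, spread=64297/162000
Step 5: max=3248177/972000, min=10204/3375, spread=12377/38880
Step 6: max=96541937/29160000, min=60839/20000, spread=313547/1166400
Step 7: max=573755953/174960000, min=14843063/4860000, spread=7881137/34992000
Step 8: max=85518516101/26244000000, min=4474813357/1458000000, spread=198875027/1049760000

Answer: 3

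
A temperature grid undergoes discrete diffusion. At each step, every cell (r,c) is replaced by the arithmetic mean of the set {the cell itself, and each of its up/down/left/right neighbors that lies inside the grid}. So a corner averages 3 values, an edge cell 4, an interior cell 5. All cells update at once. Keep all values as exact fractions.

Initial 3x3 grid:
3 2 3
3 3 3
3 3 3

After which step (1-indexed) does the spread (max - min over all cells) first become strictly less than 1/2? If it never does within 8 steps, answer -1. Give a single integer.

Answer: 1

Derivation:
Step 1: max=3, min=8/3, spread=1/3
  -> spread < 1/2 first at step 1
Step 2: max=3, min=653/240, spread=67/240
Step 3: max=593/200, min=6043/2160, spread=1807/10800
Step 4: max=15839/5400, min=2434037/864000, spread=33401/288000
Step 5: max=1576609/540000, min=22098067/7776000, spread=3025513/38880000
Step 6: max=83644051/28800000, min=8866273133/3110400000, spread=53531/995328
Step 7: max=22536883949/7776000000, min=533839074151/186624000000, spread=450953/11943936
Step 8: max=2698351389481/933120000000, min=32083416439397/11197440000000, spread=3799043/143327232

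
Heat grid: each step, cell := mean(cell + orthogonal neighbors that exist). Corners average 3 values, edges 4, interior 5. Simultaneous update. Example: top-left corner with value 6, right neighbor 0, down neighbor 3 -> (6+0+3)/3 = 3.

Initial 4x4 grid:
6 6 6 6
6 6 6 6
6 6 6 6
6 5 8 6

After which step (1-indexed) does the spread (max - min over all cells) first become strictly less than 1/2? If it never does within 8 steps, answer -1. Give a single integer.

Step 1: max=20/3, min=17/3, spread=1
Step 2: max=767/120, min=88/15, spread=21/40
Step 3: max=6827/1080, min=6419/1080, spread=17/45
  -> spread < 1/2 first at step 3
Step 4: max=201761/32400, min=40301/6750, spread=41581/162000
Step 5: max=6032639/972000, min=323239/54000, spread=214337/972000
Step 6: max=179897387/29160000, min=647281/108000, spread=5131517/29160000
Step 7: max=5381544527/874800000, min=14587757/2430000, spread=129952007/874800000
Step 8: max=160954897511/26244000000, min=8760233873/1458000000, spread=3270687797/26244000000

Answer: 3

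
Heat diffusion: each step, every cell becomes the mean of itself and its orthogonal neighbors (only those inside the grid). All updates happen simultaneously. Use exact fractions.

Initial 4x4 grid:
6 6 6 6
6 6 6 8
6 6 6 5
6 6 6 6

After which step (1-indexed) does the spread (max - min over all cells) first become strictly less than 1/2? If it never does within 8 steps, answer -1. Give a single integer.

Step 1: max=20/3, min=17/3, spread=1
Step 2: max=767/120, min=88/15, spread=21/40
Step 3: max=6827/1080, min=6419/1080, spread=17/45
  -> spread < 1/2 first at step 3
Step 4: max=201761/32400, min=40301/6750, spread=41581/162000
Step 5: max=6032639/972000, min=323239/54000, spread=214337/972000
Step 6: max=179897387/29160000, min=647281/108000, spread=5131517/29160000
Step 7: max=5381544527/874800000, min=14587757/2430000, spread=129952007/874800000
Step 8: max=160954897511/26244000000, min=8760233873/1458000000, spread=3270687797/26244000000

Answer: 3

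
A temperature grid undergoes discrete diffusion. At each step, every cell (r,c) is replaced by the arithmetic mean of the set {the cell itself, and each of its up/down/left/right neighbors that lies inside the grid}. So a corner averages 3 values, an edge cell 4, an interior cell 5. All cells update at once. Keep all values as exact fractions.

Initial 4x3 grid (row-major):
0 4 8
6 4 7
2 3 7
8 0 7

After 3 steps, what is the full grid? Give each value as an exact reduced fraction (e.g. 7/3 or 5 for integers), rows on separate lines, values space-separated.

Answer: 8663/2160 647/144 5809/1080
5503/1440 5627/1200 941/180
5899/1440 1723/400 3727/720
8417/2160 713/160 2533/540

Derivation:
After step 1:
  10/3 4 19/3
  3 24/5 13/2
  19/4 16/5 6
  10/3 9/2 14/3
After step 2:
  31/9 277/60 101/18
  953/240 43/10 709/120
  857/240 93/20 611/120
  151/36 157/40 91/18
After step 3:
  8663/2160 647/144 5809/1080
  5503/1440 5627/1200 941/180
  5899/1440 1723/400 3727/720
  8417/2160 713/160 2533/540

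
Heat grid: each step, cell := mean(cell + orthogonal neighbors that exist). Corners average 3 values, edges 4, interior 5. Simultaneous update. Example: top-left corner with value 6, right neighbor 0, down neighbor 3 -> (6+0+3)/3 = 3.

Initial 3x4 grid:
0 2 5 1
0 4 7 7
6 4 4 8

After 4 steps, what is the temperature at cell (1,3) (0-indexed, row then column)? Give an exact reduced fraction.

Answer: 4373989/864000

Derivation:
Step 1: cell (1,3) = 23/4
Step 2: cell (1,3) = 1309/240
Step 3: cell (1,3) = 74951/14400
Step 4: cell (1,3) = 4373989/864000
Full grid after step 4:
  180553/64800 352763/108000 446563/108000 602341/129600
  440219/144000 111013/30000 1630181/360000 4373989/864000
  113539/32400 880901/216000 1063001/216000 689491/129600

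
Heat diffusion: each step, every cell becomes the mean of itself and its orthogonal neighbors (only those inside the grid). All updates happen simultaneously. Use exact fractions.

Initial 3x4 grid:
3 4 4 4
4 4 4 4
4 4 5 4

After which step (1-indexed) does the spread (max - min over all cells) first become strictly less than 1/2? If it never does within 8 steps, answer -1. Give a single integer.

Step 1: max=13/3, min=11/3, spread=2/3
Step 2: max=511/120, min=67/18, spread=193/360
Step 3: max=4531/1080, min=823/216, spread=52/135
  -> spread < 1/2 first at step 3
Step 4: max=134641/32400, min=500699/129600, spread=7573/25920
Step 5: max=2008871/486000, min=30323431/7776000, spread=363701/1555200
Step 6: max=239709833/58320000, min=1832548289/466560000, spread=681043/3732480
Step 7: max=3580896043/874800000, min=110506357051/27993600000, spread=163292653/1119744000
Step 8: max=428194210699/104976000000, min=6656735565809/1679616000000, spread=1554974443/13436928000

Answer: 3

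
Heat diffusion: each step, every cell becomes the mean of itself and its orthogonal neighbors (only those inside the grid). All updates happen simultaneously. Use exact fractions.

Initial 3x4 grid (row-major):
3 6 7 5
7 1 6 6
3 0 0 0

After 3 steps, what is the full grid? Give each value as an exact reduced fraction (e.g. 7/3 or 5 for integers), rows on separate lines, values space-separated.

After step 1:
  16/3 17/4 6 6
  7/2 4 4 17/4
  10/3 1 3/2 2
After step 2:
  157/36 235/48 81/16 65/12
  97/24 67/20 79/20 65/16
  47/18 59/24 17/8 31/12
After step 3:
  1915/432 6361/1440 773/160 349/72
  5171/1440 4487/1200 371/100 1281/320
  82/27 949/360 667/240 421/144

Answer: 1915/432 6361/1440 773/160 349/72
5171/1440 4487/1200 371/100 1281/320
82/27 949/360 667/240 421/144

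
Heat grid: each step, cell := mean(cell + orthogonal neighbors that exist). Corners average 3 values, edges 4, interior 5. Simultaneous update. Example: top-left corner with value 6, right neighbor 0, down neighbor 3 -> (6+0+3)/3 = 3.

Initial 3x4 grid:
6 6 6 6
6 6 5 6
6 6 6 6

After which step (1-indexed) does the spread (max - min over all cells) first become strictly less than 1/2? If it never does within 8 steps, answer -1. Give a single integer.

Step 1: max=6, min=23/4, spread=1/4
  -> spread < 1/2 first at step 1
Step 2: max=6, min=577/100, spread=23/100
Step 3: max=2387/400, min=27989/4800, spread=131/960
Step 4: max=42809/7200, min=252649/43200, spread=841/8640
Step 5: max=8546627/1440000, min=101137949/17280000, spread=56863/691200
Step 6: max=76770457/12960000, min=911585659/155520000, spread=386393/6220800
Step 7: max=30683641187/5184000000, min=364854276869/62208000000, spread=26795339/497664000
Step 8: max=1839153850333/311040000000, min=21911064285871/3732480000000, spread=254051069/5971968000

Answer: 1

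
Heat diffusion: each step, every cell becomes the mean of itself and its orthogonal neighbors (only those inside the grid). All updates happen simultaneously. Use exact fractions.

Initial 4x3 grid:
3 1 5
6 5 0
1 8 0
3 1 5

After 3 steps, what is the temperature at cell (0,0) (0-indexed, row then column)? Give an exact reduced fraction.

Step 1: cell (0,0) = 10/3
Step 2: cell (0,0) = 127/36
Step 3: cell (0,0) = 1531/432
Full grid after step 3:
  1531/432 4591/1440 47/16
  5041/1440 2063/600 1397/480
  5183/1440 3791/1200 1511/480
  679/216 9481/2880 103/36

Answer: 1531/432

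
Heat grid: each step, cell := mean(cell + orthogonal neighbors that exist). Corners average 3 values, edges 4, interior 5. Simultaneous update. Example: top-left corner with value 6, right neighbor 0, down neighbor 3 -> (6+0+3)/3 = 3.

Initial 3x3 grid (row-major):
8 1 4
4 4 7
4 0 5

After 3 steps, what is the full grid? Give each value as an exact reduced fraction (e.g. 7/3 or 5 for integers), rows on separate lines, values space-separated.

Answer: 8837/2160 61309/14400 331/80
302/75 3843/1000 1669/400
7717/2160 54509/14400 913/240

Derivation:
After step 1:
  13/3 17/4 4
  5 16/5 5
  8/3 13/4 4
After step 2:
  163/36 947/240 53/12
  19/5 207/50 81/20
  131/36 787/240 49/12
After step 3:
  8837/2160 61309/14400 331/80
  302/75 3843/1000 1669/400
  7717/2160 54509/14400 913/240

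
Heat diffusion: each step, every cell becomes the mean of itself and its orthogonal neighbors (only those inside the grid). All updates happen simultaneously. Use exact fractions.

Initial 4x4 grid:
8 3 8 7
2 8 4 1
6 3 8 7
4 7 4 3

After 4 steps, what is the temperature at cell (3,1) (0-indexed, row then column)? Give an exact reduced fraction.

Answer: 562541/108000

Derivation:
Step 1: cell (3,1) = 9/2
Step 2: cell (3,1) = 331/60
Step 3: cell (3,1) = 17903/3600
Step 4: cell (3,1) = 562541/108000
Full grid after step 4:
  86963/16200 1139603/216000 1177331/216000 13625/2592
  1100873/216000 30292/5625 933551/180000 71081/13500
  1124617/216000 182291/36000 473231/90000 6799/1350
  324481/64800 562541/108000 108961/21600 165227/32400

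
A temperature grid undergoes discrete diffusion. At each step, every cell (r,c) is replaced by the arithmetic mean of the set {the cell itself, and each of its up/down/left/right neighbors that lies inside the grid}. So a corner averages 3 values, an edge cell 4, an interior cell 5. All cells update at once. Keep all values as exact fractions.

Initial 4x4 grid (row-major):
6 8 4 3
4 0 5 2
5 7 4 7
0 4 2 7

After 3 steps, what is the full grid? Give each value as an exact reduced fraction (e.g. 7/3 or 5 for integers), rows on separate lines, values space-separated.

Answer: 1157/240 1771/400 5233/1200 565/144
3417/800 8937/2000 8143/2000 10321/2400
9571/2400 7913/2000 26669/6000 1283/288
515/144 1571/400 619/144 2047/432

Derivation:
After step 1:
  6 9/2 5 3
  15/4 24/5 3 17/4
  4 4 5 5
  3 13/4 17/4 16/3
After step 2:
  19/4 203/40 31/8 49/12
  371/80 401/100 441/100 61/16
  59/16 421/100 17/4 235/48
  41/12 29/8 107/24 175/36
After step 3:
  1157/240 1771/400 5233/1200 565/144
  3417/800 8937/2000 8143/2000 10321/2400
  9571/2400 7913/2000 26669/6000 1283/288
  515/144 1571/400 619/144 2047/432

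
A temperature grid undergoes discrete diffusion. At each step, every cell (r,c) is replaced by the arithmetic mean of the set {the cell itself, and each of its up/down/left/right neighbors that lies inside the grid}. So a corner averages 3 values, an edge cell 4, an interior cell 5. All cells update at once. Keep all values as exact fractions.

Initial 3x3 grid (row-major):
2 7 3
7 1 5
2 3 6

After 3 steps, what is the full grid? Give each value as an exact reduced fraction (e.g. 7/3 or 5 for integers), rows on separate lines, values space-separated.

Answer: 9101/2160 57337/14400 87/20
13453/3600 2087/500 56987/14400
349/90 13253/3600 8911/2160

Derivation:
After step 1:
  16/3 13/4 5
  3 23/5 15/4
  4 3 14/3
After step 2:
  139/36 1091/240 4
  127/30 88/25 1081/240
  10/3 61/15 137/36
After step 3:
  9101/2160 57337/14400 87/20
  13453/3600 2087/500 56987/14400
  349/90 13253/3600 8911/2160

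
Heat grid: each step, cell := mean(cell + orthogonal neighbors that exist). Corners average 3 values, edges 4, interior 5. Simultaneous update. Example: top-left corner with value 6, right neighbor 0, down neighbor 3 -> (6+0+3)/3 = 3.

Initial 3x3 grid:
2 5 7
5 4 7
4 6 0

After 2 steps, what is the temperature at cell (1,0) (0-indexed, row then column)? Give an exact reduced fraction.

Step 1: cell (1,0) = 15/4
Step 2: cell (1,0) = 363/80
Full grid after step 2:
  49/12 607/120 46/9
  363/80 433/100 617/120
  49/12 547/120 37/9

Answer: 363/80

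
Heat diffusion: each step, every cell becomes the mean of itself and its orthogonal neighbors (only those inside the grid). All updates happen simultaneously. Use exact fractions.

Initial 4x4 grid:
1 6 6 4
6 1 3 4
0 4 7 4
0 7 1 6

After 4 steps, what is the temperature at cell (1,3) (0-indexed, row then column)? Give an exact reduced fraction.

Step 1: cell (1,3) = 15/4
Step 2: cell (1,3) = 67/15
Step 3: cell (1,3) = 3073/720
Step 4: cell (1,3) = 465719/108000
Full grid after step 4:
  9077/2592 823391/216000 894703/216000 55619/12960
  45071/13500 659687/180000 732157/180000 465719/108000
  10646/3375 632531/180000 731209/180000 458207/108000
  201281/64800 758579/216000 854659/216000 278083/64800

Answer: 465719/108000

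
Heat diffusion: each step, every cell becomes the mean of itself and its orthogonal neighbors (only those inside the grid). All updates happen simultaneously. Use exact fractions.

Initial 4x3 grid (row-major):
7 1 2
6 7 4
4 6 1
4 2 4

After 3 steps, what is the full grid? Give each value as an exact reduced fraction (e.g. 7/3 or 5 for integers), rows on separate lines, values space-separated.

Answer: 10153/2160 20227/4800 3949/1080
1079/225 4309/1000 26753/7200
16309/3600 24259/6000 26393/7200
109/27 13679/3600 1465/432

Derivation:
After step 1:
  14/3 17/4 7/3
  6 24/5 7/2
  5 4 15/4
  10/3 4 7/3
After step 2:
  179/36 321/80 121/36
  307/60 451/100 863/240
  55/12 431/100 163/48
  37/9 41/12 121/36
After step 3:
  10153/2160 20227/4800 3949/1080
  1079/225 4309/1000 26753/7200
  16309/3600 24259/6000 26393/7200
  109/27 13679/3600 1465/432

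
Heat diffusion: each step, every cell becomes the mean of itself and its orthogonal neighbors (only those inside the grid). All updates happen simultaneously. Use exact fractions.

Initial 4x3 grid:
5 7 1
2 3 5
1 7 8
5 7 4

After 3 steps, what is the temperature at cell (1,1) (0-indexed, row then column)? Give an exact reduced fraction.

Answer: 1807/400

Derivation:
Step 1: cell (1,1) = 24/5
Step 2: cell (1,1) = 21/5
Step 3: cell (1,1) = 1807/400
Full grid after step 3:
  4409/1080 333/80 9713/2160
  2881/720 1807/400 6727/1440
  797/180 2899/600 7711/1440
  10097/2160 15223/2880 1519/270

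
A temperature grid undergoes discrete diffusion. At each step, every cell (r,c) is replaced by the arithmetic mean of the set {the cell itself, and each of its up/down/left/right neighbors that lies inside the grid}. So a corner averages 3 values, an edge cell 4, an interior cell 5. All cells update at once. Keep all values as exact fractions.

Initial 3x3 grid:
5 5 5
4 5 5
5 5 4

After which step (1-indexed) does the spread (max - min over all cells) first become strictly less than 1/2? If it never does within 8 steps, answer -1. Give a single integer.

Answer: 1

Derivation:
Step 1: max=5, min=14/3, spread=1/3
  -> spread < 1/2 first at step 1
Step 2: max=59/12, min=1133/240, spread=47/240
Step 3: max=389/80, min=5099/1080, spread=61/432
Step 4: max=209167/43200, min=307363/64800, spread=511/5184
Step 5: max=12500149/2592000, min=18480911/3888000, spread=4309/62208
Step 6: max=249501901/51840000, min=1111416367/233280000, spread=36295/746496
Step 7: max=44835150941/9331200000, min=66774956099/13996800000, spread=305773/8957952
Step 8: max=2687378070527/559872000000, min=4010942488603/839808000000, spread=2575951/107495424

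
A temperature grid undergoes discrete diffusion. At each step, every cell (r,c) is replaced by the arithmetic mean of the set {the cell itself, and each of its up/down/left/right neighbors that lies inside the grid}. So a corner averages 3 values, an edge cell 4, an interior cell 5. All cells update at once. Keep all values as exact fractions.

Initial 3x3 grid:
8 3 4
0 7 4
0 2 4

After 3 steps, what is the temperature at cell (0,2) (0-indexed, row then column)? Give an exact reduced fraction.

Answer: 8917/2160

Derivation:
Step 1: cell (0,2) = 11/3
Step 2: cell (0,2) = 167/36
Step 3: cell (0,2) = 8917/2160
Full grid after step 3:
  8017/2160 30677/7200 8917/2160
  49579/14400 20723/6000 19493/4800
  719/270 15643/4800 1823/540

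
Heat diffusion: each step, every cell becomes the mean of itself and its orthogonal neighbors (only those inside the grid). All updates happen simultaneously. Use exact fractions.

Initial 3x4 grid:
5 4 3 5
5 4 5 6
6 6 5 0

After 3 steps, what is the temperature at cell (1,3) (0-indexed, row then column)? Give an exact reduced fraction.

Answer: 7541/1800

Derivation:
Step 1: cell (1,3) = 4
Step 2: cell (1,3) = 127/30
Step 3: cell (1,3) = 7541/1800
Full grid after step 3:
  10093/2160 32569/7200 31399/7200 9301/2160
  8831/1800 14071/3000 13231/3000 7541/1800
  10993/2160 34819/7200 31549/7200 9001/2160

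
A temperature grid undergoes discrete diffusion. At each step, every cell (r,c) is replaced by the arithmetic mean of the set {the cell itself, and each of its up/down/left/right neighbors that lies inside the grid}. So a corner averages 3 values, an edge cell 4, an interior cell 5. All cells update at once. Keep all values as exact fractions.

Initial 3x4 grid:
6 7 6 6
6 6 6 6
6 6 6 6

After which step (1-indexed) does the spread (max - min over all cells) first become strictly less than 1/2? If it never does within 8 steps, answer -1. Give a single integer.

Answer: 1

Derivation:
Step 1: max=19/3, min=6, spread=1/3
  -> spread < 1/2 first at step 1
Step 2: max=751/120, min=6, spread=31/120
Step 3: max=6691/1080, min=6, spread=211/1080
Step 4: max=664897/108000, min=10847/1800, spread=14077/108000
Step 5: max=5972407/972000, min=651683/108000, spread=5363/48600
Step 6: max=178700809/29160000, min=362869/60000, spread=93859/1166400
Step 7: max=10707874481/1749600000, min=588536467/97200000, spread=4568723/69984000
Step 8: max=641636435629/104976000000, min=17677618889/2916000000, spread=8387449/167961600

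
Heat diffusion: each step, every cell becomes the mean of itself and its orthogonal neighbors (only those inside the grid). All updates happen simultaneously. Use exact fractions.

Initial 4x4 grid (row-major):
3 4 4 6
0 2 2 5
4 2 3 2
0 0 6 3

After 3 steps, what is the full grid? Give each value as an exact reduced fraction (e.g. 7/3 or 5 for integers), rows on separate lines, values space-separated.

Answer: 271/108 21509/7200 8519/2400 953/240
16259/7200 962/375 1309/400 4397/1200
13667/7200 557/240 2189/750 12107/3600
4007/2160 7921/3600 10157/3600 347/108

Derivation:
After step 1:
  7/3 13/4 4 5
  9/4 2 16/5 15/4
  3/2 11/5 3 13/4
  4/3 2 3 11/3
After step 2:
  47/18 139/48 309/80 17/4
  97/48 129/50 319/100 19/5
  437/240 107/50 293/100 41/12
  29/18 32/15 35/12 119/36
After step 3:
  271/108 21509/7200 8519/2400 953/240
  16259/7200 962/375 1309/400 4397/1200
  13667/7200 557/240 2189/750 12107/3600
  4007/2160 7921/3600 10157/3600 347/108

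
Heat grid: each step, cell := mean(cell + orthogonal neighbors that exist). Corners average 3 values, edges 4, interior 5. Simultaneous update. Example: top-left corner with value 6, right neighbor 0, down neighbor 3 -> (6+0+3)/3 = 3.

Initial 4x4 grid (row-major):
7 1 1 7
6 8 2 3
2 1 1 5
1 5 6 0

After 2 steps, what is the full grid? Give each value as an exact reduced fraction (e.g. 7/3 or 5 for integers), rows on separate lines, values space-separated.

Answer: 44/9 229/60 41/12 32/9
991/240 4 83/25 79/24
859/240 63/20 293/100 79/24
101/36 739/240 155/48 107/36

Derivation:
After step 1:
  14/3 17/4 11/4 11/3
  23/4 18/5 3 17/4
  5/2 17/5 3 9/4
  8/3 13/4 3 11/3
After step 2:
  44/9 229/60 41/12 32/9
  991/240 4 83/25 79/24
  859/240 63/20 293/100 79/24
  101/36 739/240 155/48 107/36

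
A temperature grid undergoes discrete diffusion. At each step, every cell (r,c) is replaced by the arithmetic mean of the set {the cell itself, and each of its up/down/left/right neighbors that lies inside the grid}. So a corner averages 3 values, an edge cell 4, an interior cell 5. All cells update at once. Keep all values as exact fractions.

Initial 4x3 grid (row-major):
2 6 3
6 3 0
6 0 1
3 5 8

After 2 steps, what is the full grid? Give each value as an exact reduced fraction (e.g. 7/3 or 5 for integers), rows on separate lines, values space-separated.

After step 1:
  14/3 7/2 3
  17/4 3 7/4
  15/4 3 9/4
  14/3 4 14/3
After step 2:
  149/36 85/24 11/4
  47/12 31/10 5/2
  47/12 16/5 35/12
  149/36 49/12 131/36

Answer: 149/36 85/24 11/4
47/12 31/10 5/2
47/12 16/5 35/12
149/36 49/12 131/36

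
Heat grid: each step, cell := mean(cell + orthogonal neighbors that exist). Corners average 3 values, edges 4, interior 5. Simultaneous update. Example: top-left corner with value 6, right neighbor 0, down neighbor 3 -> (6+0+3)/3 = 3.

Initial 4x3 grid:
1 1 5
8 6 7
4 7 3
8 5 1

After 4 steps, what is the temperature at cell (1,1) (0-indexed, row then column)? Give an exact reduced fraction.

Step 1: cell (1,1) = 29/5
Step 2: cell (1,1) = 481/100
Step 3: cell (1,1) = 14747/3000
Step 4: cell (1,1) = 1700531/360000
Full grid after step 4:
  581251/129600 3893299/864000 577201/129600
  529783/108000 1700531/360000 1014941/216000
  559343/108000 1820531/360000 37743/8000
  690371/129600 4306279/864000 206407/43200

Answer: 1700531/360000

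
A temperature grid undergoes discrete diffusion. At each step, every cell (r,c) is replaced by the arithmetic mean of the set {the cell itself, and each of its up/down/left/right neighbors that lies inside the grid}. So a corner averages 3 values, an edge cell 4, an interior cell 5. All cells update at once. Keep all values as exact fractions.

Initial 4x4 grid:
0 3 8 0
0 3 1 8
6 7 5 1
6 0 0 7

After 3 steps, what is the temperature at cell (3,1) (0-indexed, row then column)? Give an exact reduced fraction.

Step 1: cell (3,1) = 13/4
Step 2: cell (3,1) = 289/80
Step 3: cell (3,1) = 8461/2400
Full grid after step 3:
  301/120 151/48 12253/3600 1777/432
  123/40 3121/1000 23459/6000 26381/7200
  703/200 7429/2000 5119/1500 1117/288
  913/240 8461/2400 5123/1440 1777/540

Answer: 8461/2400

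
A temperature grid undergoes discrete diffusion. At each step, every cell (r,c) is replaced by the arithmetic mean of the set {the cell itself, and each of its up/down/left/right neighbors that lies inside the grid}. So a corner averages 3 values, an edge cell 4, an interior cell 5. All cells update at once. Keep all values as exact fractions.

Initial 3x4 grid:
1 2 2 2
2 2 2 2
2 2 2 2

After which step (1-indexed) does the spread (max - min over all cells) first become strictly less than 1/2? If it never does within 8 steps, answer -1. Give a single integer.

Step 1: max=2, min=5/3, spread=1/3
  -> spread < 1/2 first at step 1
Step 2: max=2, min=31/18, spread=5/18
Step 3: max=2, min=391/216, spread=41/216
Step 4: max=2, min=47623/25920, spread=4217/25920
Step 5: max=14321/7200, min=2901251/1555200, spread=38417/311040
Step 6: max=285403/144000, min=175423789/93312000, spread=1903471/18662400
Step 7: max=8524241/4320000, min=10596450911/5598720000, spread=18038617/223948800
Step 8: max=764673241/388800000, min=638578217149/335923200000, spread=883978523/13436928000

Answer: 1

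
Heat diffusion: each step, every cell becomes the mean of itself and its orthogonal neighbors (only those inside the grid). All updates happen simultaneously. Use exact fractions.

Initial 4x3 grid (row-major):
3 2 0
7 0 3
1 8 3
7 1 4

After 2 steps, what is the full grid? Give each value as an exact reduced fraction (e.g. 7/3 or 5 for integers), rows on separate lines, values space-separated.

Answer: 8/3 131/48 53/36
33/8 121/50 35/12
141/40 437/100 169/60
55/12 199/60 73/18

Derivation:
After step 1:
  4 5/4 5/3
  11/4 4 3/2
  23/4 13/5 9/2
  3 5 8/3
After step 2:
  8/3 131/48 53/36
  33/8 121/50 35/12
  141/40 437/100 169/60
  55/12 199/60 73/18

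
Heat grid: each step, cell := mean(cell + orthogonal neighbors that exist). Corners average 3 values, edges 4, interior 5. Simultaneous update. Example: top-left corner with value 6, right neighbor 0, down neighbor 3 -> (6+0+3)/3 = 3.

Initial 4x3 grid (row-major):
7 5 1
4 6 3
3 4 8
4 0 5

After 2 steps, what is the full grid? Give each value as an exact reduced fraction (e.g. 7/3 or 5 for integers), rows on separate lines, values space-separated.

After step 1:
  16/3 19/4 3
  5 22/5 9/2
  15/4 21/5 5
  7/3 13/4 13/3
After step 2:
  181/36 1049/240 49/12
  1109/240 457/100 169/40
  917/240 103/25 541/120
  28/9 847/240 151/36

Answer: 181/36 1049/240 49/12
1109/240 457/100 169/40
917/240 103/25 541/120
28/9 847/240 151/36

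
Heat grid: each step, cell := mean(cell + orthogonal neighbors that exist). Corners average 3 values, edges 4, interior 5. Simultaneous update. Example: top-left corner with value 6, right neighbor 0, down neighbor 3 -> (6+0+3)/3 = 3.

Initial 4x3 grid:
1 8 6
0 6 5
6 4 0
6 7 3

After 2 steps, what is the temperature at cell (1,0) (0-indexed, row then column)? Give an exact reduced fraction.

Step 1: cell (1,0) = 13/4
Step 2: cell (1,0) = 297/80
Full grid after step 2:
  23/6 1151/240 95/18
  297/80 439/100 1091/240
  1091/240 106/25 911/240
  46/9 289/60 34/9

Answer: 297/80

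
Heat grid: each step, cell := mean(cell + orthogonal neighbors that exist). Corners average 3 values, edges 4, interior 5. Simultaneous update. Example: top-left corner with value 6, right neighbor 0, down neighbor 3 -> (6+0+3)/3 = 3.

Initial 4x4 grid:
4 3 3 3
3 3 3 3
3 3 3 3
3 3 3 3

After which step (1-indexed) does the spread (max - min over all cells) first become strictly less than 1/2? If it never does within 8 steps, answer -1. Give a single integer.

Answer: 1

Derivation:
Step 1: max=10/3, min=3, spread=1/3
  -> spread < 1/2 first at step 1
Step 2: max=59/18, min=3, spread=5/18
Step 3: max=689/216, min=3, spread=41/216
Step 4: max=20483/6480, min=3, spread=1043/6480
Step 5: max=608753/194400, min=3, spread=25553/194400
Step 6: max=18167459/5832000, min=54079/18000, spread=645863/5832000
Step 7: max=542521691/174960000, min=360971/120000, spread=16225973/174960000
Step 8: max=16223877983/5248800000, min=162701/54000, spread=409340783/5248800000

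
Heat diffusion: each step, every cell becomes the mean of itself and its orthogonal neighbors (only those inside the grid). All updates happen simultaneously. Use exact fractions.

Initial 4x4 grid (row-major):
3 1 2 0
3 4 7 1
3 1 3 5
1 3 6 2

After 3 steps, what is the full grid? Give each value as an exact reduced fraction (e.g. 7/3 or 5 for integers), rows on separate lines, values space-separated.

Answer: 5777/2160 9637/3600 127/48 12/5
19829/7200 17687/6000 147/50 713/240
19229/7200 8923/3000 4123/1200 11863/3600
2809/1080 21569/7200 24281/7200 7889/2160

Derivation:
After step 1:
  7/3 5/2 5/2 1
  13/4 16/5 17/5 13/4
  2 14/5 22/5 11/4
  7/3 11/4 7/2 13/3
After step 2:
  97/36 79/30 47/20 9/4
  647/240 303/100 67/20 13/5
  623/240 303/100 337/100 221/60
  85/36 683/240 899/240 127/36
After step 3:
  5777/2160 9637/3600 127/48 12/5
  19829/7200 17687/6000 147/50 713/240
  19229/7200 8923/3000 4123/1200 11863/3600
  2809/1080 21569/7200 24281/7200 7889/2160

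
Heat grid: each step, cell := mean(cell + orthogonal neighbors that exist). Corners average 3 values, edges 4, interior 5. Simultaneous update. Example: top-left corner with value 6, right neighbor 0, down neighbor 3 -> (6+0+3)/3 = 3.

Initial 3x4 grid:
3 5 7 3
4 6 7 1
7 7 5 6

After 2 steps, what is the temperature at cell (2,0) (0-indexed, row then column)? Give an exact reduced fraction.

Answer: 23/4

Derivation:
Step 1: cell (2,0) = 6
Step 2: cell (2,0) = 23/4
Full grid after step 2:
  19/4 411/80 1177/240 161/36
  26/5 11/2 27/5 1027/240
  23/4 243/40 217/40 29/6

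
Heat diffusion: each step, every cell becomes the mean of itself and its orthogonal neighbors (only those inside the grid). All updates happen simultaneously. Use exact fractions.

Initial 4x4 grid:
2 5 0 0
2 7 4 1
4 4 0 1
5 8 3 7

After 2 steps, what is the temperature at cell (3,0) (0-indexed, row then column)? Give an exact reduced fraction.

Answer: 173/36

Derivation:
Step 1: cell (3,0) = 17/3
Step 2: cell (3,0) = 173/36
Full grid after step 2:
  41/12 263/80 509/240 49/36
  149/40 373/100 259/100 389/240
  533/120 403/100 323/100 589/240
  173/36 593/120 467/120 125/36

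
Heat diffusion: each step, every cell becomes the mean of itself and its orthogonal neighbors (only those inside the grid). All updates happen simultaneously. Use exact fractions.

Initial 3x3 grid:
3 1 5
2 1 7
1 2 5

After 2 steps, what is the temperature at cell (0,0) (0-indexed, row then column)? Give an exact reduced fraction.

Step 1: cell (0,0) = 2
Step 2: cell (0,0) = 25/12
Full grid after step 2:
  25/12 343/120 34/9
  481/240 68/25 161/40
  17/9 671/240 137/36

Answer: 25/12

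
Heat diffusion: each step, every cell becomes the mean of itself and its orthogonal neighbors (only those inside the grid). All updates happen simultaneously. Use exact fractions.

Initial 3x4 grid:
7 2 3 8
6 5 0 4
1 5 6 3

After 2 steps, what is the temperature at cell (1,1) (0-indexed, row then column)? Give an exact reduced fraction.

Answer: 409/100

Derivation:
Step 1: cell (1,1) = 18/5
Step 2: cell (1,1) = 409/100
Full grid after step 2:
  14/3 161/40 161/40 4
  347/80 409/100 177/50 1001/240
  13/3 307/80 941/240 139/36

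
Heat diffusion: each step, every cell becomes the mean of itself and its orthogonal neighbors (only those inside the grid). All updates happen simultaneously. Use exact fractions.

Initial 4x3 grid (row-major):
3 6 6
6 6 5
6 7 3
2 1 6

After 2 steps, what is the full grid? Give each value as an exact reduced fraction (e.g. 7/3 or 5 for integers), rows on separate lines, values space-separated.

Answer: 31/6 263/48 191/36
43/8 261/50 263/48
181/40 251/50 1091/240
49/12 56/15 151/36

Derivation:
After step 1:
  5 21/4 17/3
  21/4 6 5
  21/4 23/5 21/4
  3 4 10/3
After step 2:
  31/6 263/48 191/36
  43/8 261/50 263/48
  181/40 251/50 1091/240
  49/12 56/15 151/36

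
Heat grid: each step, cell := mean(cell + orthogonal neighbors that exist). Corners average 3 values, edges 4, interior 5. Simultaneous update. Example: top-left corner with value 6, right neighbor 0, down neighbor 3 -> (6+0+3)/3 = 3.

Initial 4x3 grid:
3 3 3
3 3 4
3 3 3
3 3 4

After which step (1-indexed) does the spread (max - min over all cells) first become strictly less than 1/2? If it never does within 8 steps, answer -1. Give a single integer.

Answer: 2

Derivation:
Step 1: max=7/2, min=3, spread=1/2
Step 2: max=121/36, min=3, spread=13/36
  -> spread < 1/2 first at step 2
Step 3: max=23657/7200, min=607/200, spread=361/1440
Step 4: max=420769/129600, min=16561/5400, spread=4661/25920
Step 5: max=20838863/6480000, min=6676621/2160000, spread=809/6480
Step 6: max=1493770399/466560000, min=60355301/19440000, spread=1809727/18662400
Step 7: max=89225247941/27993600000, min=454600573/145800000, spread=77677517/1119744000
Step 8: max=5340746394319/1679616000000, min=36451066451/11664000000, spread=734342603/13436928000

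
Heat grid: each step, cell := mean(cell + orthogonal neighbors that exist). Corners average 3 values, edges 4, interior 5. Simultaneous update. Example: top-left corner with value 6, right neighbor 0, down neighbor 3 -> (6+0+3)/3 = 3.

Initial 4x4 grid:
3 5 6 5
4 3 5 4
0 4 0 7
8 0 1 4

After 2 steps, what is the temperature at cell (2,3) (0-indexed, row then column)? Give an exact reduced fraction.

Step 1: cell (2,3) = 15/4
Step 2: cell (2,3) = 41/10
Full grid after step 2:
  43/12 177/40 181/40 31/6
  147/40 319/100 217/50 22/5
  317/120 13/4 67/25 41/10
  119/36 257/120 119/40 3

Answer: 41/10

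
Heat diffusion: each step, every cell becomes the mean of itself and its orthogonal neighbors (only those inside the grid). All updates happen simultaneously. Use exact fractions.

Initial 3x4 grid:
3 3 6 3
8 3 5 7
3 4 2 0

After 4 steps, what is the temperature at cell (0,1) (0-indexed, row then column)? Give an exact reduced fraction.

Answer: 462407/108000

Derivation:
Step 1: cell (0,1) = 15/4
Step 2: cell (0,1) = 259/60
Step 3: cell (0,1) = 3839/900
Step 4: cell (0,1) = 462407/108000
Full grid after step 4:
  557219/129600 462407/108000 457507/108000 545089/129600
  3667471/864000 1476059/360000 1440109/360000 3428321/864000
  176423/43200 31507/8000 89821/24000 159613/43200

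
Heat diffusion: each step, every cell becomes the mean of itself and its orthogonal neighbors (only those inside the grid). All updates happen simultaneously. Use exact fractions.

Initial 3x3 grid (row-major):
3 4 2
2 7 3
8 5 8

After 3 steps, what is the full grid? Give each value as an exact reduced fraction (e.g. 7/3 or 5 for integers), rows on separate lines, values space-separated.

Answer: 79/20 1659/400 179/45
2851/600 6797/1500 17281/3600
307/60 19681/3600 1399/270

Derivation:
After step 1:
  3 4 3
  5 21/5 5
  5 7 16/3
After step 2:
  4 71/20 4
  43/10 126/25 263/60
  17/3 323/60 52/9
After step 3:
  79/20 1659/400 179/45
  2851/600 6797/1500 17281/3600
  307/60 19681/3600 1399/270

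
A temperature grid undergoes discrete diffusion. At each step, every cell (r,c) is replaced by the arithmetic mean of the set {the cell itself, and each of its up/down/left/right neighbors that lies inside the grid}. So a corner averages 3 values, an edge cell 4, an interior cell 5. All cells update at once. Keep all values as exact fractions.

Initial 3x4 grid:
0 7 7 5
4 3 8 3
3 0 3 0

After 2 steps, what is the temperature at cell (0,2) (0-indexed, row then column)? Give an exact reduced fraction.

Step 1: cell (0,2) = 27/4
Step 2: cell (0,2) = 26/5
Full grid after step 2:
  125/36 143/30 26/5 21/4
  129/40 91/25 227/50 79/20
  85/36 44/15 59/20 35/12

Answer: 26/5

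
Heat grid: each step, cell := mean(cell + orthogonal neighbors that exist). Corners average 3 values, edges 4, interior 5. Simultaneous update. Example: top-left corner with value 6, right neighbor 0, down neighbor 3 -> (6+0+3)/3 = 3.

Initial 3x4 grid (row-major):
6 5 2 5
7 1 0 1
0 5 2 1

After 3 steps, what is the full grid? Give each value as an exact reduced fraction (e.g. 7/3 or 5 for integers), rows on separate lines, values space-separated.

Answer: 379/90 1371/400 10259/3600 4897/2160
2907/800 1627/500 4413/2000 9857/4800
1241/360 523/200 1921/900 3647/2160

Derivation:
After step 1:
  6 7/2 3 8/3
  7/2 18/5 6/5 7/4
  4 2 2 4/3
After step 2:
  13/3 161/40 311/120 89/36
  171/40 69/25 231/100 139/80
  19/6 29/10 49/30 61/36
After step 3:
  379/90 1371/400 10259/3600 4897/2160
  2907/800 1627/500 4413/2000 9857/4800
  1241/360 523/200 1921/900 3647/2160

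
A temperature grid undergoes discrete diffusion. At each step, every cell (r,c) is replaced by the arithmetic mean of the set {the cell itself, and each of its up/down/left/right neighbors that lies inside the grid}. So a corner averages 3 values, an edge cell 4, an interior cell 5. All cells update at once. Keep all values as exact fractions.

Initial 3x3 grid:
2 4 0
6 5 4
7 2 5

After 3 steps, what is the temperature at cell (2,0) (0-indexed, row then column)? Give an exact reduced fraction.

Step 1: cell (2,0) = 5
Step 2: cell (2,0) = 59/12
Step 3: cell (2,0) = 3329/720
Full grid after step 3:
  2849/720 51599/14400 7117/2160
  5227/1200 1493/375 26087/7200
  3329/720 62399/14400 8557/2160

Answer: 3329/720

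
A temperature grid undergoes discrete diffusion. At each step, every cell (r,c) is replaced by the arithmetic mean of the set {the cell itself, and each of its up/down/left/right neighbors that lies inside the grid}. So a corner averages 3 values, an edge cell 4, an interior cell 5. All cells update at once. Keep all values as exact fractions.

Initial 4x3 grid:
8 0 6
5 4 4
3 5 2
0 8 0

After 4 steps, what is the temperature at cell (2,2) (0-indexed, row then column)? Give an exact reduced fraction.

Answer: 156703/43200

Derivation:
Step 1: cell (2,2) = 11/4
Step 2: cell (2,2) = 869/240
Step 3: cell (2,2) = 4897/1440
Step 4: cell (2,2) = 156703/43200
Full grid after step 4:
  27341/6480 345589/86400 12733/3240
  173137/43200 5741/1440 160087/43200
  167753/43200 17471/4800 156703/43200
  93781/25920 23041/6400 88721/25920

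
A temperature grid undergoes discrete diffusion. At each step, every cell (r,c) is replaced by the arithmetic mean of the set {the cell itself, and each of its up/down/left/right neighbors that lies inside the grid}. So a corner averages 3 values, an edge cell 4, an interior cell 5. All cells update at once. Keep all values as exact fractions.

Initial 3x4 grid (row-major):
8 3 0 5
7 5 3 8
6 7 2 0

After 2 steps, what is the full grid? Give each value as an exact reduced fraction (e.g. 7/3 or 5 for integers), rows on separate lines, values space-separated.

Answer: 11/2 71/16 881/240 133/36
145/24 241/50 367/100 229/60
109/18 59/12 56/15 31/9

Derivation:
After step 1:
  6 4 11/4 13/3
  13/2 5 18/5 4
  20/3 5 3 10/3
After step 2:
  11/2 71/16 881/240 133/36
  145/24 241/50 367/100 229/60
  109/18 59/12 56/15 31/9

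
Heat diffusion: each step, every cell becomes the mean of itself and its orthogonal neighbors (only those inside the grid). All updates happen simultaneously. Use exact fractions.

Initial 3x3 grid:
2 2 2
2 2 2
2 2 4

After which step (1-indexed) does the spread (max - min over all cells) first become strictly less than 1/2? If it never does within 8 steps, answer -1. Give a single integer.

Step 1: max=8/3, min=2, spread=2/3
Step 2: max=23/9, min=2, spread=5/9
Step 3: max=257/108, min=2, spread=41/108
  -> spread < 1/2 first at step 3
Step 4: max=15091/6480, min=371/180, spread=347/1296
Step 5: max=884537/388800, min=3757/1800, spread=2921/15552
Step 6: max=52484539/23328000, min=457483/216000, spread=24611/186624
Step 7: max=3118082033/1399680000, min=10376741/4860000, spread=207329/2239488
Step 8: max=185991552451/83980800000, min=557201599/259200000, spread=1746635/26873856

Answer: 3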